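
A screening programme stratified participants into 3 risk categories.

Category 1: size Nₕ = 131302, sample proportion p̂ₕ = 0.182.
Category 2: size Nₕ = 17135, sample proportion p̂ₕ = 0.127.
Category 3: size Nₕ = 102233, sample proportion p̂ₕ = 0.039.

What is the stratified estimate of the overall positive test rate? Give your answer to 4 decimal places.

Wₕ = Nₕ/N with N = 250670: 0.5238, 0.0684, 0.4078.
p̂_st = 0.5238·0.182 + 0.0684·0.127 + 0.4078·0.039 ≈ 0.119919... → 0.1199.

0.1199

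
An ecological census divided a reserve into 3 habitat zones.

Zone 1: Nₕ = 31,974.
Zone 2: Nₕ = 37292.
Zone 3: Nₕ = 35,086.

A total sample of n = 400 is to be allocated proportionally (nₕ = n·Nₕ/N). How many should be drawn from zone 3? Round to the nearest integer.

134

Share of zone 3 = 35086/104352 = 0.33623.
Allocate 400 × 0.33623 = 134.491... → 134.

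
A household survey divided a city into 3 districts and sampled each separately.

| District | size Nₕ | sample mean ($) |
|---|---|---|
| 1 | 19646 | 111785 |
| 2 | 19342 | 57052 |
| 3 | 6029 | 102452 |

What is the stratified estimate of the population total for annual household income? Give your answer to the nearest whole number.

Estimate total by summing Nₕ·x̄ₕ over strata.
19646·111785 + 19342·57052 + 6029·102452 = 2196128110 + 1103499784 + 617683108 = 3917311002.

3917311002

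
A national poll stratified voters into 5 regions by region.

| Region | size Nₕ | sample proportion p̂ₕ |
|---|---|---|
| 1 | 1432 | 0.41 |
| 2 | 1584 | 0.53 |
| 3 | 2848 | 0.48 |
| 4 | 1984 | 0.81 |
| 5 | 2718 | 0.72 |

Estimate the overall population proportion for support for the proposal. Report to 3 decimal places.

0.602

N = 1432 + 1584 + 2848 + 1984 + 2718 = 10566.
Overall proportion = Σ (Nₕ/N)·p̂ₕ.
Σ Nₕp̂ₕ = 587.12 + 839.52 + 1367.04 + 1607.04 + 1956.96 = 6357.68.
6357.68 / 10566 = 0.60171... → 0.602.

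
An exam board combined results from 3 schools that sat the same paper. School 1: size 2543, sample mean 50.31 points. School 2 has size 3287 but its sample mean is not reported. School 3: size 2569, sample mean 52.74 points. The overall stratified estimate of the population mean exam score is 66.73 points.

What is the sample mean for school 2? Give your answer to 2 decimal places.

Σ Nₕx̄ₕ = N·μ, so 3287·x̄_2 = 8399·66.73 − (2543·50.31 + 2569·52.74).
= 560465.27 − 263427.39 = 297037.88.
x̄_2 = 297037.88 / 3287 = 90.3675... → 90.37.

90.37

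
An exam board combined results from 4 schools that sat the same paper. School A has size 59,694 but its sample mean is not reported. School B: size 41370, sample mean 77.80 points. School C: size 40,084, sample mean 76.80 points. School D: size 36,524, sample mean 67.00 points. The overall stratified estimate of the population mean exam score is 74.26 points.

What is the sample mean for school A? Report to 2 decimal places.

N = 59694 + 41370 + 40084 + 36524 = 177672.
Overall total = μ·N = 74.26·177672 = 13193922.72.
Subtract the known strata: 41370·77.80 + 40084·76.80 + 36524·67.00 = 8744145.2.
Remaining total for school A: 13193922.72 − 8744145.2 = 4449777.52.
Divide by its size: 4449777.52 / 59694 = 74.5431... → 74.54.

74.54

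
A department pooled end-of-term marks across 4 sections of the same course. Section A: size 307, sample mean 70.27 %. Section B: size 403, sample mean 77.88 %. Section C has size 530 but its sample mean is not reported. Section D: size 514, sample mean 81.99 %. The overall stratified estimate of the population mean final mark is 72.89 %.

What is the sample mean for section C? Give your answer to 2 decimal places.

N = 307 + 403 + 530 + 514 = 1754.
Overall total = μ·N = 72.89·1754 = 127849.06.
Subtract the known strata: 307·70.27 + 403·77.88 + 514·81.99 = 95101.39.
Remaining total for section C: 127849.06 − 95101.39 = 32747.67.
Divide by its size: 32747.67 / 530 = 61.7881... → 61.79.

61.79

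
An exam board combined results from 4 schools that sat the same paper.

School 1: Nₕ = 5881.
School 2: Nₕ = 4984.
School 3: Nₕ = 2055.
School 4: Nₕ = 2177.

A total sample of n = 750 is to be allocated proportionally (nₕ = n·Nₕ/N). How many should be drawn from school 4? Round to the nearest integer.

Share of school 4 = 2177/15097 = 0.14420.
Allocate 750 × 0.14420 = 108.151... → 108.

108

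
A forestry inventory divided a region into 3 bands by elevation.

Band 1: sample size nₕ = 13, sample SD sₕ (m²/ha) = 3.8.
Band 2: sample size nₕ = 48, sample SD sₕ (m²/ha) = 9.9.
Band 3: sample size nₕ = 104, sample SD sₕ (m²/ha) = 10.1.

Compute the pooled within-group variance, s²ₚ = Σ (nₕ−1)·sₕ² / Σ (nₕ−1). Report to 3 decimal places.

94.363

1: (13−1)·3.8² = 12·14.44 = 173.28
2: (48−1)·9.9² = 47·98.01 = 4606.47
3: (104−1)·10.1² = 103·102.01 = 10507.03
Numerator = 15286.78; denominator = Σ(nₕ−1) = 162.
s²ₚ = 15286.78/162 = 94.36284... → 94.363.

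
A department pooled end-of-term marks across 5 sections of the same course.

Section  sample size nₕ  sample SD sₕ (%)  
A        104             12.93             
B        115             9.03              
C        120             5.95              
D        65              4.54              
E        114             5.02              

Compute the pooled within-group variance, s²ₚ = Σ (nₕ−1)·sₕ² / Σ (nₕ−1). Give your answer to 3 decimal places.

68.022

A: (104−1)·12.93² = 103·167.1849 = 17220.0447
B: (115−1)·9.03² = 114·81.5409 = 9295.6626
C: (120−1)·5.95² = 119·35.4025 = 4212.8975
D: (65−1)·4.54² = 64·20.6116 = 1319.1424
E: (114−1)·5.02² = 113·25.2004 = 2847.6452
Numerator = 34895.3924; denominator = Σ(nₕ−1) = 513.
s²ₚ = 34895.3924/513 = 68.02221... → 68.022.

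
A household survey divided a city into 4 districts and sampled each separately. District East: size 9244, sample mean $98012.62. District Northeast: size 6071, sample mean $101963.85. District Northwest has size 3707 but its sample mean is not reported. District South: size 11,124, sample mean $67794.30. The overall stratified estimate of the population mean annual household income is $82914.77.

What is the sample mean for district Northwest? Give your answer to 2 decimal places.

59442.59

Σ Nₕx̄ₕ = N·μ, so 3707·x̄_Northwest = 30146·82914.77 − (9244·98012.62 + 6071·101963.85 + 11124·67794.30).
= 2499548656.42 − 2279194985.83 = 220353670.59.
x̄_Northwest = 220353670.59 / 3707 = 59442.5872... → 59442.59.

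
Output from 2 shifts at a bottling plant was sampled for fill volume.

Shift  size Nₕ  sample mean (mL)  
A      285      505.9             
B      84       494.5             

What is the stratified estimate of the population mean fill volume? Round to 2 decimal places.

x̄_st = (Σ Nₕx̄ₕ) / (Σ Nₕ) = (285·505.9 + 84·494.5) / 369
= 185719.5 / 369 = 503.3049... → 503.30.

503.30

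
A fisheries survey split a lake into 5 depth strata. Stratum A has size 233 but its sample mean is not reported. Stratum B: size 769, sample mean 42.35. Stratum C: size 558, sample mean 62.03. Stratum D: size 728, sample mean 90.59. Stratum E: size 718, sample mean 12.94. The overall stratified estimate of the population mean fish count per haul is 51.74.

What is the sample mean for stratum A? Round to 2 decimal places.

N = 233 + 769 + 558 + 728 + 718 = 3006.
Overall total = μ·N = 51.74·3006 = 155530.44.
Subtract the known strata: 769·42.35 + 558·62.03 + 728·90.59 + 718·12.94 = 142420.33.
Remaining total for stratum A: 155530.44 − 142420.33 = 13110.11.
Divide by its size: 13110.11 / 233 = 56.2666... → 56.27.

56.27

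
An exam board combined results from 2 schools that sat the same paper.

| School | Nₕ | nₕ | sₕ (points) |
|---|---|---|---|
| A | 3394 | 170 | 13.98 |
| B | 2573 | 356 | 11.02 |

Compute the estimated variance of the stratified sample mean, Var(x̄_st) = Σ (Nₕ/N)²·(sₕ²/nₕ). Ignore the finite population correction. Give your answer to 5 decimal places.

0.43537

N = 5967; Wₕ = Nₕ/N.
school A: (3394/5967)²·13.98²/170 = 0.37194354
school B: (2573/5967)²·11.02²/356 = 0.06342795
Sum = 0.43537149 → 0.43537.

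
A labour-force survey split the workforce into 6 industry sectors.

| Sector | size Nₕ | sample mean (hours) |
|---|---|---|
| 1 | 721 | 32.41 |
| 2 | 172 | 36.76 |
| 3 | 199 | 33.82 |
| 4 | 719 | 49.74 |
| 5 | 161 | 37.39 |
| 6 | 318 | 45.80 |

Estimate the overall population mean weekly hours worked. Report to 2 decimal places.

40.51

N = 721 + 172 + 199 + 719 + 161 + 318 = 2290.
The stratified mean weights each stratum mean by its population share Nₕ/N.
Σ Nₕx̄ₕ = 721·32.41 + 172·36.76 + 199·33.82 + 719·49.74 + 161·37.39 + 318·45.80 = 23367.61 + 6322.72 + 6730.18 + 35763.06 + 6019.79 + 14564.4 = 92767.76.
Divide by N: 92767.76 / 2290 = 40.5099... → 40.51.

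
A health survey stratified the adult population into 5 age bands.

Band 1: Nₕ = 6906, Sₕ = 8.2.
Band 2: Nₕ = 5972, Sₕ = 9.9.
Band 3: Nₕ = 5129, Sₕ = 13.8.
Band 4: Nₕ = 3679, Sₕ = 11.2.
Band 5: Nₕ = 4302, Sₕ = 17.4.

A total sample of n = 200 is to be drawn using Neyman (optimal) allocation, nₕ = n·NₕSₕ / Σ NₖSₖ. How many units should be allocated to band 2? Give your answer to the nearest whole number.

1: NₕSₕ = 6906·8.2 = 56629.2
2: NₕSₕ = 5972·9.9 = 59122.8
3: NₕSₕ = 5129·13.8 = 70780.2
4: NₕSₕ = 3679·11.2 = 41204.8
5: NₕSₕ = 4302·17.4 = 74854.8
Σ NₕSₕ = 302591.8.
n_2 = 200·59122.8/302591.8 = 39.078... → 39.

39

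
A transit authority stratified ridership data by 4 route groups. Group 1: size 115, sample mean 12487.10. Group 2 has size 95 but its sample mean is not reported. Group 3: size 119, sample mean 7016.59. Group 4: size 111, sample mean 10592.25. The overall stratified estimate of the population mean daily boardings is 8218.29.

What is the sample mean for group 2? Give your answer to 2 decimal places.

1782.29

Σ Nₕx̄ₕ = N·μ, so 95·x̄_2 = 440·8218.29 − (115·12487.10 + 119·7016.59 + 111·10592.25).
= 3616047.6 − 3446730.46 = 169317.14.
x̄_2 = 169317.14 / 95 = 1782.2857... → 1782.29.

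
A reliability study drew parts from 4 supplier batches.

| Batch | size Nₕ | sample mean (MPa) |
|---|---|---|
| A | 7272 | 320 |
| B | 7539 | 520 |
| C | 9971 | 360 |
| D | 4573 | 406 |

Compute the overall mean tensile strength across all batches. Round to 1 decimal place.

N = 29355; weights Wₕ = Nₕ/N = (0.2477, 0.2568, 0.3397, 0.1558).
x̄_st = Σ Wₕ·x̄ₕ = 0.2477·320 + 0.2568·520 + 0.3397·360 + 0.1558·406 ≈ 398.348...
→ 398.3.

398.3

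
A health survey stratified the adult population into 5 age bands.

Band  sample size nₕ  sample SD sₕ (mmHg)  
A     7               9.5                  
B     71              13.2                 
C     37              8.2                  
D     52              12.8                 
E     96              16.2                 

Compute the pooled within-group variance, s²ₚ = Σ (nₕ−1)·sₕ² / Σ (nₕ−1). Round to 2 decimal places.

187.78

A: (7−1)·9.5² = 6·90.25 = 541.5
B: (71−1)·13.2² = 70·174.24 = 12196.8
C: (37−1)·8.2² = 36·67.24 = 2420.64
D: (52−1)·12.8² = 51·163.84 = 8355.84
E: (96−1)·16.2² = 95·262.44 = 24931.8
Numerator = 48446.58; denominator = Σ(nₕ−1) = 258.
s²ₚ = 48446.58/258 = 187.7774... → 187.78.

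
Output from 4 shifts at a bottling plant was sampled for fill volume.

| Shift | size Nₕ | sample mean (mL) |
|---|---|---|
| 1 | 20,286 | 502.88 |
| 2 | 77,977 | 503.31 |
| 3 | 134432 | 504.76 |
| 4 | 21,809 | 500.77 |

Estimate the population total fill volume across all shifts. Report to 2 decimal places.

1: 20286·502.88 = 10201423.68
2: 77977·503.31 = 39246603.87
3: 134432·504.76 = 67855896.32
4: 21809·500.77 = 10921292.93
τ̂ = Σ Nₕx̄ₕ = 128225216.80.

128225216.80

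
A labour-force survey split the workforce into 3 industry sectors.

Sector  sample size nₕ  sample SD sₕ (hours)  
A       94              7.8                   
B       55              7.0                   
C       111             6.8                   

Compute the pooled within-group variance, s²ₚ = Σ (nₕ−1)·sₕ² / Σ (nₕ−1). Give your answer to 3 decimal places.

A: (94−1)·7.8² = 93·60.84 = 5658.12
B: (55−1)·7.0² = 54·49 = 2646
C: (111−1)·6.8² = 110·46.24 = 5086.4
Numerator = 13390.52; denominator = Σ(nₕ−1) = 257.
s²ₚ = 13390.52/257 = 52.10319... → 52.103.

52.103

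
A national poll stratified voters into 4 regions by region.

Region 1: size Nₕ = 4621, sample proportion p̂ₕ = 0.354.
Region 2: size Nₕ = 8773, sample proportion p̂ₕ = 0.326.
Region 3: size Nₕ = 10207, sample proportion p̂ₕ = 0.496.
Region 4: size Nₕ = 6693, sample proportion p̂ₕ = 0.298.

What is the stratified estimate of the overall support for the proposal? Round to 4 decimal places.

Wₕ = Nₕ/N with N = 30294: 0.1525, 0.2896, 0.3369, 0.2209.
p̂_st = 0.1525·0.354 + 0.2896·0.326 + 0.3369·0.496 + 0.2209·0.298 ≈ 0.381363... → 0.3814.

0.3814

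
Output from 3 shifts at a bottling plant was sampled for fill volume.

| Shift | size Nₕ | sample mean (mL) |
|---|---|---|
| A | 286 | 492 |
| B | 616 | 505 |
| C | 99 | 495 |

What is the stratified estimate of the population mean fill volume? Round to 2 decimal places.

500.30

N = 1001; weights Wₕ = Nₕ/N = (0.2857, 0.6154, 0.0989).
x̄_st = Σ Wₕ·x̄ₕ = 0.2857·492 + 0.6154·505 + 0.0989·495 ≈ 500.2967...
→ 500.30.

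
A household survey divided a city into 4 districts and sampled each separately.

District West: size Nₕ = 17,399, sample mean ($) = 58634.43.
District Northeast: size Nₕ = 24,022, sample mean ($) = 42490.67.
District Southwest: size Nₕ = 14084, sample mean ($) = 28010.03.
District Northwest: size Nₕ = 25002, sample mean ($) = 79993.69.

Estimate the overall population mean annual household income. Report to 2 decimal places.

55093.18

x̄_st = (Σ Nₕx̄ₕ) / (Σ Nₕ) = (17399·58634.43 + 24022·42490.67 + 14084·28010.03 + 25002·79993.69) / 80507
= 4435386822.21 / 80507 = 55093.1822... → 55093.18.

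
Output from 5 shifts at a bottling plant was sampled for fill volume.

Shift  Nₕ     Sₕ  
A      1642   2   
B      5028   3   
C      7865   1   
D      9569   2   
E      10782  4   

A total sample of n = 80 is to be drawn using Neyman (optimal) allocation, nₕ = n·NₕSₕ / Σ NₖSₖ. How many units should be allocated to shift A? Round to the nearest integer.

Σ NₕSₕ = 1642·2 + 5028·3 + 7865·1 + 9569·2 + 10782·4 = 88499.
Share for A: 3284/88499 = 0.03711.
n_A = 80 × 0.03711 = 2.969... → 3.

3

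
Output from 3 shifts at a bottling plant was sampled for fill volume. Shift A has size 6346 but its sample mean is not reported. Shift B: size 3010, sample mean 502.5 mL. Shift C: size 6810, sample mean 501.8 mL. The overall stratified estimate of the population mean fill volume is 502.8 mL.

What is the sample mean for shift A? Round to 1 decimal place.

504.0

Σ Nₕx̄ₕ = N·μ, so 6346·x̄_A = 16166·502.8 − (3010·502.5 + 6810·501.8).
= 8128264.8 − 4929783 = 3198481.8.
x̄_A = 3198481.8 / 6346 = 504.015... → 504.0.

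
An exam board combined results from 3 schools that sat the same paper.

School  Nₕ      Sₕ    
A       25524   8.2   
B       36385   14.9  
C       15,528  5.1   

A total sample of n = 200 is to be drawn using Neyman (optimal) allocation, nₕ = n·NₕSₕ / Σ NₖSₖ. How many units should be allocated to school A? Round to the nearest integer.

50

A: NₕSₕ = 25524·8.2 = 209296.8
B: NₕSₕ = 36385·14.9 = 542136.5
C: NₕSₕ = 15528·5.1 = 79192.8
Σ NₕSₕ = 830626.1.
n_A = 200·209296.8/830626.1 = 50.395... → 50.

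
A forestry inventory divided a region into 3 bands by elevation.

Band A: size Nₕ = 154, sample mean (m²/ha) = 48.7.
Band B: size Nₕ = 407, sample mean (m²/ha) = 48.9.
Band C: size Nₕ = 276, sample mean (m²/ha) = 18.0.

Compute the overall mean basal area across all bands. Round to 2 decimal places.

38.67

N = 154 + 407 + 276 = 837.
The stratified mean weights each stratum mean by its population share Nₕ/N.
Σ Nₕx̄ₕ = 154·48.7 + 407·48.9 + 276·18.0 = 7499.8 + 19902.3 + 4968 = 32370.1.
Divide by N: 32370.1 / 837 = 38.6740... → 38.67.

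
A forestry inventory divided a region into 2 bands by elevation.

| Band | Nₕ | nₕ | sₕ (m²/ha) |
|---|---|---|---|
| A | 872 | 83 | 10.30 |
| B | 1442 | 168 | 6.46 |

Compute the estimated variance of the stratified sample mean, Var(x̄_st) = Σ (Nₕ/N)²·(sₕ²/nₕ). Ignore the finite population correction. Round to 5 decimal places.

0.27797

N = 2314; Wₕ = Nₕ/N.
band A: (872/2314)²·10.30²/83 = 0.18151086
band B: (1442/2314)²·6.46²/168 = 0.09646273
Sum = 0.27797360 → 0.27797.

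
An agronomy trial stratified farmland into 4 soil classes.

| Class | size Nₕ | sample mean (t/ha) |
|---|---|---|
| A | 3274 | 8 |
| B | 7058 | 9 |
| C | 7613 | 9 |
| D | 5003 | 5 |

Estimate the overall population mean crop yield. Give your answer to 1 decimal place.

x̄_st = (Σ Nₕx̄ₕ) / (Σ Nₕ) = (3274·8 + 7058·9 + 7613·9 + 5003·5) / 22948
= 183246 / 22948 = 7.985... → 8.0.

8.0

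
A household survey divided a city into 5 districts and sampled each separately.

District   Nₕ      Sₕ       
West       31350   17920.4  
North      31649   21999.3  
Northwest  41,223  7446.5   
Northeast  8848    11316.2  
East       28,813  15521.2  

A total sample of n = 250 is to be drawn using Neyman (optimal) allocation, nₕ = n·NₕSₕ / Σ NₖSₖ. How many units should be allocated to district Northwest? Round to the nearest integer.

36

Σ NₕSₕ = 31350·17920.4 + 31649·21999.3 + 41223·7446.5 + 8848·11316.2 + 28813·15521.2 = 2112365528.4.
Share for Northwest: 306967069.5/2112365528.4 = 0.14532.
n_Northwest = 250 × 0.14532 = 36.330... → 36.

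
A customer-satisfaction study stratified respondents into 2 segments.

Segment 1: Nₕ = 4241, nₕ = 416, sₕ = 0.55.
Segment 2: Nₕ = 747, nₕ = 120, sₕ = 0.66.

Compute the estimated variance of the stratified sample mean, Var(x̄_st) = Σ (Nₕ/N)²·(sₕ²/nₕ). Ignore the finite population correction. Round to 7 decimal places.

0.0006071

N = 4988. Term for each stratum: Wₕ²sₕ²/nₕ.
Var(x̄_st) = 0.0005256730 + 0.0000814132 = 0.0006070863 → 0.0006071.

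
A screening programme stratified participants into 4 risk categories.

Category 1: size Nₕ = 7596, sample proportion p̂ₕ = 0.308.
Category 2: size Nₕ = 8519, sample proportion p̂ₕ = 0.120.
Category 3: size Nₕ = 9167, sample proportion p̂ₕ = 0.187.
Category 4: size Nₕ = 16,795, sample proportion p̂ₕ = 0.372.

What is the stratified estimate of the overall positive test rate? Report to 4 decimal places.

Wₕ = Nₕ/N with N = 42077: 0.1805, 0.2025, 0.2179, 0.3991.
p̂_st = 0.1805·0.308 + 0.2025·0.120 + 0.2179·0.187 + 0.3991·0.372 ≈ 0.269121... → 0.2691.

0.2691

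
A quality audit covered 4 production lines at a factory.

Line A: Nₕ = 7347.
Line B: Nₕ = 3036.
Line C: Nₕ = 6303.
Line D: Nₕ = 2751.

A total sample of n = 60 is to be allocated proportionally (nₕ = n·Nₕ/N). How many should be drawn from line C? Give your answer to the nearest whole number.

N = 7347 + 3036 + 6303 + 2751 = 19437.
n_C = 60·6303/19437 = 19.457... → 19.

19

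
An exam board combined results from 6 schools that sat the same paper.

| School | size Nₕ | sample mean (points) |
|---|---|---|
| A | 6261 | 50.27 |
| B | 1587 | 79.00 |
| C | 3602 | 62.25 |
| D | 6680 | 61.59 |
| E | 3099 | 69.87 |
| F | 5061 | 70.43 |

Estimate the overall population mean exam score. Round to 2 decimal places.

62.71

N = 6261 + 1587 + 3602 + 6680 + 3099 + 5061 = 26290.
Weight each subgroup mean by Nₕ/N and sum.
Σ Nₕx̄ₕ = 6261·50.27 + 1587·79.00 + 3602·62.25 + 6680·61.59 + 3099·69.87 + 5061·70.43 = 314740.47 + 125373 + 224224.5 + 411421.2 + 216527.13 + 356446.23 = 1648732.53.
Divide by N: 1648732.53 / 26290 = 62.7133... → 62.71.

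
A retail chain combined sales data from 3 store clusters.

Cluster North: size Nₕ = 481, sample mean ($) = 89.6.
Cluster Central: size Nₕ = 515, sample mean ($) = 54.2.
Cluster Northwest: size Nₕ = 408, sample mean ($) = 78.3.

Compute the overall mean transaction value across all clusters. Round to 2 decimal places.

x̄_st = (Σ Nₕx̄ₕ) / (Σ Nₕ) = (481·89.6 + 515·54.2 + 408·78.3) / 1404
= 102957 / 1404 = 73.3312... → 73.33.

73.33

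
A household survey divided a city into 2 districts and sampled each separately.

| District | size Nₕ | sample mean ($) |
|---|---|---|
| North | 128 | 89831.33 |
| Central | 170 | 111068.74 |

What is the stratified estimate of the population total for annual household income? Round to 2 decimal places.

Estimate total by summing Nₕ·x̄ₕ over strata.
128·89831.33 + 170·111068.74 = 11498410.24 + 18881685.8 = 30380096.04.

30380096.04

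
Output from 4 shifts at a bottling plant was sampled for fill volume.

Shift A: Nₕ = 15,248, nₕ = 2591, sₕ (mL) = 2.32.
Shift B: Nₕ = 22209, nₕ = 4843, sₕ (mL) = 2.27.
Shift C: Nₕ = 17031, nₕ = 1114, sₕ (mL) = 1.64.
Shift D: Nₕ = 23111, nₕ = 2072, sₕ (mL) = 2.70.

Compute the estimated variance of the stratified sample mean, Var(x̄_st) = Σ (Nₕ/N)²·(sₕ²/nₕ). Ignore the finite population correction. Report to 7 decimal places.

N = 77599. Term for each stratum: Wₕ²sₕ²/nₕ.
Var(x̄_st) = 0.0000802088 + 0.0000871531 + 0.0001162975 + 0.0003120779 = 0.0005957374 → 0.0005957.

0.0005957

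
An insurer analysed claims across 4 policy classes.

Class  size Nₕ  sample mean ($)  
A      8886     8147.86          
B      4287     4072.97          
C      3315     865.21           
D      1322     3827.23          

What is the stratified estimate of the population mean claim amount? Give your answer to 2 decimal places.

5490.76

N = 17810; weights Wₕ = Nₕ/N = (0.4989, 0.2407, 0.1861, 0.0742).
x̄_st = Σ Wₕ·x̄ₕ = 0.4989·8147.86 + 0.2407·4072.97 + 0.1861·865.21 + 0.0742·3827.23 ≈ 5490.7622...
→ 5490.76.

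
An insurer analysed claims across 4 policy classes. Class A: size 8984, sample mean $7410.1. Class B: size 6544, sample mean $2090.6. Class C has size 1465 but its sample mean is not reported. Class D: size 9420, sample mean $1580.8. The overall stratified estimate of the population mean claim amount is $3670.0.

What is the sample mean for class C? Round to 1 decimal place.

1222.8

Σ Nₕx̄ₕ = N·μ, so 1465·x̄_C = 26413·3670.0 − (8984·7410.1 + 6544·2090.6 + 9420·1580.8).
= 96935710 − 95144360.8 = 1791349.2.
x̄_C = 1791349.2 / 1465 = 1222.764... → 1222.8.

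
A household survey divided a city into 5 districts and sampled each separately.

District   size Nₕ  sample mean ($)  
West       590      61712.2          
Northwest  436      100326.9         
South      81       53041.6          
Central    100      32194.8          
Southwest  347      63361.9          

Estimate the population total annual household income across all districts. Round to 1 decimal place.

109655155.3

Population total = Σ Nₕ·x̄ₕ (each stratum's size times its mean).
590·61712.2 + 436·100326.9 + 81·53041.6 + 100·32194.8 + 347·63361.9 = 36410198 + 43742528.4 + 4296369.6 + 3219480 + 21986579.3 = 109655155.3.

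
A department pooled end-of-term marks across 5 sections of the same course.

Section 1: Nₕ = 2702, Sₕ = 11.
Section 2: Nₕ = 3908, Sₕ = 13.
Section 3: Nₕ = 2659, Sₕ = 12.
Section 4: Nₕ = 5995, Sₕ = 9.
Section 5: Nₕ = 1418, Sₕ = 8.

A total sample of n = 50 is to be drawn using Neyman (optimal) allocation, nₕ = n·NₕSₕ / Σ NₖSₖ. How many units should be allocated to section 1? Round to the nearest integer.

8

Σ NₕSₕ = 2702·11 + 3908·13 + 2659·12 + 5995·9 + 1418·8 = 177733.
Share for 1: 29722/177733 = 0.16723.
n_1 = 50 × 0.16723 = 8.361... → 8.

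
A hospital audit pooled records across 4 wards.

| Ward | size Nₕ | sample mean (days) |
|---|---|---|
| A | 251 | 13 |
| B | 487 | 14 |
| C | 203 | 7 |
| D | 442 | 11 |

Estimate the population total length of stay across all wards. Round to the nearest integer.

A: 251·13 = 3263
B: 487·14 = 6818
C: 203·7 = 1421
D: 442·11 = 4862
τ̂ = Σ Nₕx̄ₕ = 16364.

16364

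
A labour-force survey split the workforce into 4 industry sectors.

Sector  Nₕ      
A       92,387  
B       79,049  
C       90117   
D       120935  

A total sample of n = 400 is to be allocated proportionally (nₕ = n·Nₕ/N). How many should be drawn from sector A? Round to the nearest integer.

97

N = 92387 + 79049 + 90117 + 120935 = 382488.
n_A = 400·92387/382488 = 96.617... → 97.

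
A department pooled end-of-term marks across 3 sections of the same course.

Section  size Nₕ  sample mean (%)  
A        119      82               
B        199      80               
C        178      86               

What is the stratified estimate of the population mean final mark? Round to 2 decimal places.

N = 496; weights Wₕ = Nₕ/N = (0.2399, 0.4012, 0.3589).
x̄_st = Σ Wₕ·x̄ₕ = 0.2399·82 + 0.4012·80 + 0.3589·86 ≈ 82.6331...
→ 82.63.

82.63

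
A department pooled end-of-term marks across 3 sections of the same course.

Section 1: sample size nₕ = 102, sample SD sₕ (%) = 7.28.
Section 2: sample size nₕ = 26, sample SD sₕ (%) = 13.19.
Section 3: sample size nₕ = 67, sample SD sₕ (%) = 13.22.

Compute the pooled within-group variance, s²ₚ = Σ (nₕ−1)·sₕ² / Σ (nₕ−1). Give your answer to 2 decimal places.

110.61

Degrees of freedom: 101 + 25 + 66 = 192.
Σ(nₕ−1)sₕ² = 101·52.9984 + 25·173.9761 + 66·174.7684 = 21236.9553.
s²ₚ = 21236.9553 / 192 = 110.6091... → 110.61.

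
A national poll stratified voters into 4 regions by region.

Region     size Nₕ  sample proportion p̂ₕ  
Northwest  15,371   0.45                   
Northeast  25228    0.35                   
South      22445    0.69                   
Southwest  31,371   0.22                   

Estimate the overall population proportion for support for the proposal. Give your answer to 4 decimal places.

0.4039

N = 15371 + 25228 + 22445 + 31371 = 94415.
Overall proportion = Σ (Nₕ/N)·p̂ₕ.
Σ Nₕp̂ₕ = 6916.95 + 8829.8 + 15487.05 + 6901.62 = 38135.42.
38135.42 / 94415 = 0.403913... → 0.4039.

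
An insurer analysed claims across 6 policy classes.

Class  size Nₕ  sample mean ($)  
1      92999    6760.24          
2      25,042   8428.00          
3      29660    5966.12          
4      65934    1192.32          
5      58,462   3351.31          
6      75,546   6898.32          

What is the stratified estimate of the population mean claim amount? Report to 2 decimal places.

5213.35

N = 347643; weights Wₕ = Nₕ/N = (0.2675, 0.0720, 0.0853, 0.1897, 0.1682, 0.2173).
x̄_st = Σ Wₕ·x̄ₕ = 0.2675·6760.24 + 0.0720·8428.00 + 0.0853·5966.12 + 0.1897·1192.32 + 0.1682·3351.31 + 0.2173·6898.32 ≈ 5213.3477...
→ 5213.35.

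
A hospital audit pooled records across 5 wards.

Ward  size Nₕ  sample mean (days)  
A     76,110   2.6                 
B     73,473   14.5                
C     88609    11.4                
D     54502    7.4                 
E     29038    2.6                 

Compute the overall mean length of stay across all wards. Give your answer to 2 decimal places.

N = 76110 + 73473 + 88609 + 54502 + 29038 = 321732.
The stratified mean weights each stratum mean by its population share Nₕ/N.
Σ Nₕx̄ₕ = 76110·2.6 + 73473·14.5 + 88609·11.4 + 54502·7.4 + 29038·2.6 = 197886 + 1065358.5 + 1010142.6 + 403314.8 + 75498.8 = 2752200.7.
Divide by N: 2752200.7 / 321732 = 8.5543... → 8.55.

8.55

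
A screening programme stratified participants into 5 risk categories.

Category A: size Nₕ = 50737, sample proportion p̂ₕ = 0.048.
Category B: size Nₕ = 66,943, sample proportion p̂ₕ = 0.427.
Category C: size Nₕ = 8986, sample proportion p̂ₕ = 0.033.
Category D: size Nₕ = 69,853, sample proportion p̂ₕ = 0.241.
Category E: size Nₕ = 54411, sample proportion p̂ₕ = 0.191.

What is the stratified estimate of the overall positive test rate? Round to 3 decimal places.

N = 50737 + 66943 + 8986 + 69853 + 54411 = 250930.
Overall proportion = Σ (Nₕ/N)·p̂ₕ.
Σ Nₕp̂ₕ = 2435.376 + 28584.661 + 296.538 + 16834.573 + 10392.501 = 58543.649.
58543.649 / 250930 = 0.23331... → 0.233.

0.233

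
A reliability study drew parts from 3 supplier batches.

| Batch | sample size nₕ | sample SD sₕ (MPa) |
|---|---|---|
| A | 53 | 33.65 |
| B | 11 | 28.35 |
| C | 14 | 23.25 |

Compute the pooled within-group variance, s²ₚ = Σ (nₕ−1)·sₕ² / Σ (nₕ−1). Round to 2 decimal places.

Degrees of freedom: 52 + 10 + 13 = 75.
Σ(nₕ−1)sₕ² = 52·1132.3225 + 10·803.7225 + 13·540.5625 = 73945.3075.
s²ₚ = 73945.3075 / 75 = 985.9374... → 985.94.

985.94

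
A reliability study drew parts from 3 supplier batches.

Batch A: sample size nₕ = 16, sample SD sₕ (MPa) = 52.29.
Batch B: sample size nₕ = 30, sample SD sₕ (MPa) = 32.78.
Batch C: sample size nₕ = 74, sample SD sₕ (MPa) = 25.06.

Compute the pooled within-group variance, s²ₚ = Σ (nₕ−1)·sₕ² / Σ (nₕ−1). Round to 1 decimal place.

1008.7

Degrees of freedom: 15 + 29 + 73 = 117.
Σ(nₕ−1)sₕ² = 15·2734.2441 + 29·1074.5284 + 73·628.0036 = 118019.2479.
s²ₚ = 118019.2479 / 117 = 1008.712... → 1008.7.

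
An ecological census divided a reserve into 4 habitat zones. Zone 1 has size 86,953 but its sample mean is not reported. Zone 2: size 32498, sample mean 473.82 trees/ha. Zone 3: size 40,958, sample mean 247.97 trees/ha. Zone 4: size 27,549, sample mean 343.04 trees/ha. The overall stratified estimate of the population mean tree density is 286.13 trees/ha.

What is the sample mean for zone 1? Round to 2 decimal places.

Σ Nₕx̄ₕ = N·μ, so 86953·x̄_1 = 187958·286.13 − (32498·473.82 + 40958·247.97 + 27549·343.04).
= 53780422.54 − 35004966.58 = 18775455.96.
x̄_1 = 18775455.96 / 86953 = 215.9265... → 215.93.

215.93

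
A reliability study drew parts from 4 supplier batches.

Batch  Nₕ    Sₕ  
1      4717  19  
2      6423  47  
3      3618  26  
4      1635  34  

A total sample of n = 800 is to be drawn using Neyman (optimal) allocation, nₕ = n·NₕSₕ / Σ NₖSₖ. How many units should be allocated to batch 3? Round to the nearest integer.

139

1: NₕSₕ = 4717·19 = 89623
2: NₕSₕ = 6423·47 = 301881
3: NₕSₕ = 3618·26 = 94068
4: NₕSₕ = 1635·34 = 55590
Σ NₕSₕ = 541162.
n_3 = 800·94068/541162 = 139.061... → 139.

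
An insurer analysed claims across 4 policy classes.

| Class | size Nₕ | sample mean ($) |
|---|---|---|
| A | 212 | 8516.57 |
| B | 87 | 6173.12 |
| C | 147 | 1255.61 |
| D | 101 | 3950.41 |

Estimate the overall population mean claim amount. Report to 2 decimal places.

N = 212 + 87 + 147 + 101 = 547.
Overall mean = Σ (Nₕ/N)·x̄ₕ — weight by population share, not a simple average.
Σ Nₕx̄ₕ = 212·8516.57 + 87·6173.12 + 147·1255.61 + 101·3950.41 = 1805512.84 + 537061.44 + 184574.67 + 398991.41 = 2926140.36.
Divide by N: 2926140.36 / 547 = 5349.4339... → 5349.43.

5349.43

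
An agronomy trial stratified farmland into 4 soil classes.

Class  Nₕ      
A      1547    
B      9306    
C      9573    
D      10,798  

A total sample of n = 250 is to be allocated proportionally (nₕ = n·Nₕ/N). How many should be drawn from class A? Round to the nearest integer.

12

Share of class A = 1547/31224 = 0.04955.
Allocate 250 × 0.04955 = 12.386... → 12.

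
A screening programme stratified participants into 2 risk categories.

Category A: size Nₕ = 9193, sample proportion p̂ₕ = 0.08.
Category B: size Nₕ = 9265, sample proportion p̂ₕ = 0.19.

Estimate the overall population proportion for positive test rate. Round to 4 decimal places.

0.1352

Wₕ = Nₕ/N with N = 18458: 0.4980, 0.5020.
p̂_st = 0.4980·0.08 + 0.5020·0.19 ≈ 0.135215... → 0.1352.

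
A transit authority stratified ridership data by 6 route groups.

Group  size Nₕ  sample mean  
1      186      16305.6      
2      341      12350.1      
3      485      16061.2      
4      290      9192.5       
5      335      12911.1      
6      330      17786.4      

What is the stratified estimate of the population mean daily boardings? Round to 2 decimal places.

14181.22

N = 186 + 341 + 485 + 290 + 335 + 330 = 1967.
Weight each subgroup mean by Nₕ/N and sum.
Σ Nₕx̄ₕ = 186·16305.6 + 341·12350.1 + 485·16061.2 + 290·9192.5 + 335·12911.1 + 330·17786.4 = 3032841.6 + 4211384.1 + 7789682 + 2665825 + 4325218.5 + 5869512 = 27894463.2.
Divide by N: 27894463.2 / 1967 = 14181.2218... → 14181.22.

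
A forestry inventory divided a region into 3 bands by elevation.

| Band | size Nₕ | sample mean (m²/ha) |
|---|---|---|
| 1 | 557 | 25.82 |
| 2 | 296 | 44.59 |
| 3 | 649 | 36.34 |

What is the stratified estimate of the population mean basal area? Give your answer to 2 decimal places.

34.06

N = 557 + 296 + 649 = 1502.
The stratified mean weights each stratum mean by its population share Nₕ/N.
Σ Nₕx̄ₕ = 557·25.82 + 296·44.59 + 649·36.34 = 14381.74 + 13198.64 + 23584.66 = 51165.04.
Divide by N: 51165.04 / 1502 = 34.0646... → 34.06.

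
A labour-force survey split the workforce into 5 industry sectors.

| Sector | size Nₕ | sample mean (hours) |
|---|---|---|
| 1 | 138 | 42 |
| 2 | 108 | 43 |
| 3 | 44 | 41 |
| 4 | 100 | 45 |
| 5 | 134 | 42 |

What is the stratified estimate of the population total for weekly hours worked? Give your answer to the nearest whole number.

22372

Population total = Σ Nₕ·x̄ₕ (each stratum's size times its mean).
138·42 + 108·43 + 44·41 + 100·45 + 134·42 = 5796 + 4644 + 1804 + 4500 + 5628 = 22372.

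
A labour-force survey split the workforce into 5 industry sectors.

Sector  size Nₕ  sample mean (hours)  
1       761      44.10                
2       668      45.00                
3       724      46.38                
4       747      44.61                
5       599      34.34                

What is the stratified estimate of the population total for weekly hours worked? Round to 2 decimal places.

151092.55

1: 761·44.10 = 33560.1
2: 668·45.00 = 30060
3: 724·46.38 = 33579.12
4: 747·44.61 = 33323.67
5: 599·34.34 = 20569.66
τ̂ = Σ Nₕx̄ₕ = 151092.55.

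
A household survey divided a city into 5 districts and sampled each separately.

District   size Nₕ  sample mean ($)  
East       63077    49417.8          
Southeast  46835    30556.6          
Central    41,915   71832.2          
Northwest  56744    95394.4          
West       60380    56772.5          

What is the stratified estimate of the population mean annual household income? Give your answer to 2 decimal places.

60977.93

N = 268951; weights Wₕ = Nₕ/N = (0.2345, 0.1741, 0.1558, 0.2110, 0.2245).
x̄_st = Σ Wₕ·x̄ₕ = 0.2345·49417.8 + 0.1741·30556.6 + 0.1558·71832.2 + 0.2110·95394.4 + 0.2245·56772.5 ≈ 60977.9290...
→ 60977.93.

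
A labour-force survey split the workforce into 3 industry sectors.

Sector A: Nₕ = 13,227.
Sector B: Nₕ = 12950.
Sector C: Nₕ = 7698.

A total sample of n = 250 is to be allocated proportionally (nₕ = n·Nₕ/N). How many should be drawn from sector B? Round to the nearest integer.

96

N = 13227 + 12950 + 7698 = 33875.
n_B = 250·12950/33875 = 95.572... → 96.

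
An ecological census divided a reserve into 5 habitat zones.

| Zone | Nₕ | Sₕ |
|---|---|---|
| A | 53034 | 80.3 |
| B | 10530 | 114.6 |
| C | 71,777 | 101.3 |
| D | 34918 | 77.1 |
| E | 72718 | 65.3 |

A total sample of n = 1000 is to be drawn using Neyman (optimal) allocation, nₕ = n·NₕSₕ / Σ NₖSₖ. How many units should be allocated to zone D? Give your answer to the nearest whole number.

A: NₕSₕ = 53034·80.3 = 4258630.2
B: NₕSₕ = 10530·114.6 = 1206738
C: NₕSₕ = 71777·101.3 = 7271010.1
D: NₕSₕ = 34918·77.1 = 2692177.8
E: NₕSₕ = 72718·65.3 = 4748485.4
Σ NₕSₕ = 20177041.5.
n_D = 1000·2692177.8/20177041.5 = 133.428... → 133.

133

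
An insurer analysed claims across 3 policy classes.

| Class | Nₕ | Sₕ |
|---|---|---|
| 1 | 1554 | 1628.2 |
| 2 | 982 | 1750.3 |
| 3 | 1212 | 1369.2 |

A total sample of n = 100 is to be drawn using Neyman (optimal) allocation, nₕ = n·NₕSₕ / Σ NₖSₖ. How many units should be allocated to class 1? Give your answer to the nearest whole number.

43

1: NₕSₕ = 1554·1628.2 = 2530222.8
2: NₕSₕ = 982·1750.3 = 1718794.6
3: NₕSₕ = 1212·1369.2 = 1659470.4
Σ NₕSₕ = 5908487.8.
n_1 = 100·2530222.8/5908487.8 = 42.824... → 43.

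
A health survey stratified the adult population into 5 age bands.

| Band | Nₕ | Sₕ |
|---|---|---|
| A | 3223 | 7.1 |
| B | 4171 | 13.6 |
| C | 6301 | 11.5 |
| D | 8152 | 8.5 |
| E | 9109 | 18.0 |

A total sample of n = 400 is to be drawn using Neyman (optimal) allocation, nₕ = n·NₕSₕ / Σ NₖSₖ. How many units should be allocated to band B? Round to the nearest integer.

59

Σ NₕSₕ = 3223·7.1 + 4171·13.6 + 6301·11.5 + 8152·8.5 + 9109·18.0 = 385324.4.
Share for B: 56725.6/385324.4 = 0.14722.
n_B = 400 × 0.14722 = 58.886... → 59.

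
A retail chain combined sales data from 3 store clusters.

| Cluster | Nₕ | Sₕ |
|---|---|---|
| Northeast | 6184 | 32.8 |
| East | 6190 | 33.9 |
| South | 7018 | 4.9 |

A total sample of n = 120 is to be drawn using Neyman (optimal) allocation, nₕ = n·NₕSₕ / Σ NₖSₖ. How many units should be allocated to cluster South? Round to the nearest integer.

Northeast: NₕSₕ = 6184·32.8 = 202835.2
East: NₕSₕ = 6190·33.9 = 209841
South: NₕSₕ = 7018·4.9 = 34388.2
Σ NₕSₕ = 447064.4.
n_South = 120·34388.2/447064.4 = 9.230... → 9.

9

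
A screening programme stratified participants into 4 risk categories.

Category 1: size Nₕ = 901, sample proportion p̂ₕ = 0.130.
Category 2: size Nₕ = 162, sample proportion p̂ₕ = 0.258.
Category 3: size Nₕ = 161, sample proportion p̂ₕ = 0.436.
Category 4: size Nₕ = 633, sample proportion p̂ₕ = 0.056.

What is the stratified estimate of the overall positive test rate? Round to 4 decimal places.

0.1425

Wₕ = Nₕ/N with N = 1857: 0.4852, 0.0872, 0.0867, 0.3409.
p̂_st = 0.4852·0.130 + 0.0872·0.258 + 0.0867·0.436 + 0.3409·0.056 ≈ 0.142472... → 0.1425.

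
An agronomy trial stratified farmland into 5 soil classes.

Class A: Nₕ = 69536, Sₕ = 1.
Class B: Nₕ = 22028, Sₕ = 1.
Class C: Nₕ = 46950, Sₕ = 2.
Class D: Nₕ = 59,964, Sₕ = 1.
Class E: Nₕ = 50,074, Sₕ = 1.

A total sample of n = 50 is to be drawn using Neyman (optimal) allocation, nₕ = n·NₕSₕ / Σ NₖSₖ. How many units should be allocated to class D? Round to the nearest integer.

A: NₕSₕ = 69536·1 = 69536
B: NₕSₕ = 22028·1 = 22028
C: NₕSₕ = 46950·2 = 93900
D: NₕSₕ = 59964·1 = 59964
E: NₕSₕ = 50074·1 = 50074
Σ NₕSₕ = 295502.
n_D = 50·59964/295502 = 10.146... → 10.

10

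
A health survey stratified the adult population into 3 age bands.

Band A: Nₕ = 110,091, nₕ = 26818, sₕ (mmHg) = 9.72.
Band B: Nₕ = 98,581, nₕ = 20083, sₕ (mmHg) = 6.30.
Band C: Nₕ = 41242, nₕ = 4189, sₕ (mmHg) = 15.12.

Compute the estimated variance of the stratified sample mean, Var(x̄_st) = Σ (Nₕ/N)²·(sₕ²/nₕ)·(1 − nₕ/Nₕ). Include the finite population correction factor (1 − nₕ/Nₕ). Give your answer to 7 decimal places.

0.0020973

N = 249914. Term for each stratum: Wₕ²sₕ²/nₕ·(1−nₕ/Nₕ).
Var(x̄_st) = 0.0005171077 + 0.0002448630 + 0.0013352886 = 0.0020972593 → 0.0020973.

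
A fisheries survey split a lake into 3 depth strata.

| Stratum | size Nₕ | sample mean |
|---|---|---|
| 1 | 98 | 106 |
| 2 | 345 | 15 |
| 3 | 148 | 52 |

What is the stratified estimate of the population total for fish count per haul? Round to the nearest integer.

23259

1: 98·106 = 10388
2: 345·15 = 5175
3: 148·52 = 7696
τ̂ = Σ Nₕx̄ₕ = 23259.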